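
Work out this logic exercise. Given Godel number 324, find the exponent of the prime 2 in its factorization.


Factorize 324 by dividing by 2 repeatedly.
Division steps: 2 divides 324 exactly 2 time(s).
Exponent of 2 = 2

2


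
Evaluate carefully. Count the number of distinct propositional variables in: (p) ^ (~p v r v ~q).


Identify each variable that appears in the formula.
Variables found: p, q, r
Count = 3

3


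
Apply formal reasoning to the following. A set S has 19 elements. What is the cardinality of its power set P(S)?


The power set of a set with n elements has 2^n elements.
|P(S)| = 2^19 = 524288

524288


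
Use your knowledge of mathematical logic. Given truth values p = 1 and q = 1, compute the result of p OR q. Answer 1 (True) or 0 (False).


p = 1, q = 1
Operation: p OR q
Evaluate: 1 OR 1 = 1

1


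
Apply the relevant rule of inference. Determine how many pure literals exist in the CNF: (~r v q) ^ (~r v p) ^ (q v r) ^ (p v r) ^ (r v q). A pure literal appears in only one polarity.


Check each variable for pure literal status:
p: pure positive
q: pure positive
r: mixed (not pure)
Pure literal count = 2

2


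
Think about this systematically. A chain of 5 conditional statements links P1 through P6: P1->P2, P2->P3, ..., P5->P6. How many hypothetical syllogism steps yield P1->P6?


With 5 implications in a chain connecting 6 propositions:
P1->P2, P2->P3, ..., P5->P6
Steps needed = (number of implications) - 1 = 5 - 1 = 4

4


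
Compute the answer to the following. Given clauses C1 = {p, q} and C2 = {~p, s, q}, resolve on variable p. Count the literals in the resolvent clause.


Remove p from C1 and ~p from C2.
C1 remainder: {q}
C2 remainder: {s, q}
Union (resolvent): {q, s}
Resolvent has 2 literal(s).

2


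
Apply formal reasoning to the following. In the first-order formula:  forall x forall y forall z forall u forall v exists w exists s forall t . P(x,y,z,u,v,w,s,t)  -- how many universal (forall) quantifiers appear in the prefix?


Quantifier prefix: forall x forall y forall z forall u forall v exists w exists s forall t
Mark each quantifier type:
  U U U U U E E U
Universal count = 6, Existential count = 2
Asked for universal (forall) quantifiers: 6

6


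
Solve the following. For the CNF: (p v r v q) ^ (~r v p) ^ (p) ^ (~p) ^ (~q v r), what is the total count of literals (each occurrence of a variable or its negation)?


Counting literals in each clause:
Clause 1: 3 literal(s)
Clause 2: 2 literal(s)
Clause 3: 1 literal(s)
Clause 4: 1 literal(s)
Clause 5: 2 literal(s)
Total = 9

9


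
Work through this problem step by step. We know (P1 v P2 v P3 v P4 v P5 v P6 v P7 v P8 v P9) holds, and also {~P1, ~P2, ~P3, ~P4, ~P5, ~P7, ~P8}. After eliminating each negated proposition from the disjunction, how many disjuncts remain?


Original disjuncts (9): P1, P2, P3, P4, P5, P6, P7, P8, P9
Negated (eliminate): ~P1, ~P2, ~P3, ~P4, ~P5, ~P7, ~P8
Remaining disjuncts: P6, P9
Count = 9 - 7 = 2

2


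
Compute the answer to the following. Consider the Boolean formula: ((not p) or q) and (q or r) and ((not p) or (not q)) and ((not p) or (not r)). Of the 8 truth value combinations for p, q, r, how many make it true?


Evaluate all 8 assignments for p, q, r:
p=0, q=0, r=0: 0
p=0, q=0, r=1: 1
p=0, q=1, r=0: 1
p=0, q=1, r=1: 1
p=1, q=0, r=0: 0
p=1, q=0, r=1: 0
p=1, q=1, r=0: 0
p=1, q=1, r=1: 0
Satisfying count = 3

3


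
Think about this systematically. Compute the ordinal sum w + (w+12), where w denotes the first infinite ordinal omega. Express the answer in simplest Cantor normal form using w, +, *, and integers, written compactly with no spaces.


Compute w + (w+12).
Ordinal + is associative but NOT commutative; for finite n>0, n + w = w but w + n stays w+n.
w + (w+12) = (w+w) + 12 = w*2+12.
Result = w*2+12

w*2+12


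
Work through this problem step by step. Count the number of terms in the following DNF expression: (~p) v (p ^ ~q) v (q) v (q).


A DNF formula is a disjunction of terms (conjunctions).
Terms are separated by v.
Counting the disjuncts: 4 terms.

4


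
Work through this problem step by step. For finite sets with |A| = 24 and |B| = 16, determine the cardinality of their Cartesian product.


The Cartesian product A x B contains all ordered pairs (a, b).
|A x B| = |A| * |B| = 24 * 16 = 384

384


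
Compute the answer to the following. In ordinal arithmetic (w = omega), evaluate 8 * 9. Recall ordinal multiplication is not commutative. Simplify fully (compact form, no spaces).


Compute 8 * 9.
Ordinal * is associative and left-distributive over +, but NOT commutative; for finite n>1, n*w = w but w*n stays w*n.
Both finite; ordinal * agrees with natural *: 8 * 9 = 72.
Result = 72

72


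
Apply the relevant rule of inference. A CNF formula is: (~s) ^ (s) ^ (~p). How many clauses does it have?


A CNF formula is a conjunction of clauses.
Clauses are separated by ^.
Counting the conjuncts: 3 clauses.

3


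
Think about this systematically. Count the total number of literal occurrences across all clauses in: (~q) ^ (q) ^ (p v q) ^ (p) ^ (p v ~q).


Counting literals in each clause:
Clause 1: 1 literal(s)
Clause 2: 1 literal(s)
Clause 3: 2 literal(s)
Clause 4: 1 literal(s)
Clause 5: 2 literal(s)
Total = 7

7


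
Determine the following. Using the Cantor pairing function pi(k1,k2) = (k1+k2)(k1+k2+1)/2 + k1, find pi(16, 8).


k1 + k2 = 24
(k1+k2)(k1+k2+1)/2 = 24 * 25 / 2 = 300
pi = 300 + 16 = 316

316


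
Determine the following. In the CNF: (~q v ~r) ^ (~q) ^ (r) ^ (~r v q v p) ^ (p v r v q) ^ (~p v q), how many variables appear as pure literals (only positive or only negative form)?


Check each variable for pure literal status:
p: mixed (not pure)
q: mixed (not pure)
r: mixed (not pure)
Pure literal count = 0

0


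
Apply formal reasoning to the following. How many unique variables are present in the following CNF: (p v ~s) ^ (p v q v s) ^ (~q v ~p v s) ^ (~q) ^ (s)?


Identify each variable that appears in the formula.
Variables found: p, q, s
Count = 3

3


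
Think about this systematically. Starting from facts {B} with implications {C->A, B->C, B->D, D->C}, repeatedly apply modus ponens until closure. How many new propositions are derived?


Initial facts: {B}
Apply modus ponens to closure:
  B and B->C  =>  C
  B and B->D  =>  D
  C and C->A  =>  A
Final known: {A, B, C, D}
New propositions: {A, C, D}
Count = 3

3


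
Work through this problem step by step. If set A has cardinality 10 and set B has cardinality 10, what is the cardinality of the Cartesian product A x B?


The Cartesian product A x B contains all ordered pairs (a, b).
|A x B| = |A| * |B| = 10 * 10 = 100

100


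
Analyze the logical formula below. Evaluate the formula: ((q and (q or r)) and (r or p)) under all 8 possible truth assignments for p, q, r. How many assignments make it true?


Check all 8 assignments:
p=0, q=0, r=0: 0
p=0, q=0, r=1: 0
p=0, q=1, r=0: 0
p=0, q=1, r=1: 1
p=1, q=0, r=0: 0
p=1, q=0, r=1: 0
p=1, q=1, r=0: 1
p=1, q=1, r=1: 1
Count of True = 3

3


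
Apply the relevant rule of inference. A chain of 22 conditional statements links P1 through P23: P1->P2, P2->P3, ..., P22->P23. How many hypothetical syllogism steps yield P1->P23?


With 22 implications in a chain connecting 23 propositions:
P1->P2, P2->P3, ..., P22->P23
Steps needed = (number of implications) - 1 = 22 - 1 = 21

21


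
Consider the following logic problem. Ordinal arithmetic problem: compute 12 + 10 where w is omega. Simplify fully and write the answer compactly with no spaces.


Compute 12 + 10.
Ordinal + is associative but NOT commutative; for finite n>0, n + w = w but w + n stays w+n.
Both operands finite; ordinal + agrees with natural +: 12 + 10 = 22.
Result = 22

22


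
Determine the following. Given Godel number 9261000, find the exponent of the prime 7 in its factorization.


Factorize 9261000 by dividing by 7 repeatedly.
Division steps: 7 divides 9261000 exactly 3 time(s).
Exponent of 7 = 3

3


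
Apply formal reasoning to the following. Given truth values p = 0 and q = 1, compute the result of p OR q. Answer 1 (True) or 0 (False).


p = 0, q = 1
Operation: p OR q
Evaluate: 0 OR 1 = 1

1


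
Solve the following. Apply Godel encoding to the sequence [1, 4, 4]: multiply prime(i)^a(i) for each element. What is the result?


Encode each element as an exponent of the corresponding prime:
  2^1 = 2
  3^4 = 81
  5^4 = 625
Product = 2 * 81 * 625 = 101250

101250


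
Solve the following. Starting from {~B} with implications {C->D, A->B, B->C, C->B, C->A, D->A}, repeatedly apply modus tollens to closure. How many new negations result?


Initial negated facts: {~B}
Apply modus tollens to closure:
  ~B and A->B  =>  ~A
  ~B and C->B  =>  ~C
  ~A and D->A  =>  ~D
Final negated: {~A, ~B, ~C, ~D}
New negations: {~A, ~C, ~D}
Count = 3

3


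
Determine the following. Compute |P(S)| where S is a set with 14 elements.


The power set of a set with n elements has 2^n elements.
|P(S)| = 2^14 = 16384

16384


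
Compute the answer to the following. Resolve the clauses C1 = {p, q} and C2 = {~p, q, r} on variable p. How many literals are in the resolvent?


Remove p from C1 and ~p from C2.
C1 remainder: {q}
C2 remainder: {q, r}
Union (resolvent): {q, r}
Resolvent has 2 literal(s).

2


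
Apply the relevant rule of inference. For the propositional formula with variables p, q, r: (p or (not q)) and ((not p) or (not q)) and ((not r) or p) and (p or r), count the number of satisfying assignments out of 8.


Evaluate all 8 assignments for p, q, r:
p=0, q=0, r=0: 0
p=0, q=0, r=1: 0
p=0, q=1, r=0: 0
p=0, q=1, r=1: 0
p=1, q=0, r=0: 1
p=1, q=0, r=1: 1
p=1, q=1, r=0: 0
p=1, q=1, r=1: 0
Satisfying count = 2

2


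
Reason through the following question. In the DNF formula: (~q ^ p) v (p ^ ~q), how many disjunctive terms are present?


A DNF formula is a disjunction of terms (conjunctions).
Terms are separated by v.
Counting the disjuncts: 2 terms.

2


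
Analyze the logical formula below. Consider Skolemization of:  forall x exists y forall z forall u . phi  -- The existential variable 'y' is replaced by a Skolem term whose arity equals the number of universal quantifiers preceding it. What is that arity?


Quantifier prefix: forall x exists y forall z forall u
'y' is existentially quantified at position 2.
Universal variables preceding it: x
Skolem function arity = 1

1


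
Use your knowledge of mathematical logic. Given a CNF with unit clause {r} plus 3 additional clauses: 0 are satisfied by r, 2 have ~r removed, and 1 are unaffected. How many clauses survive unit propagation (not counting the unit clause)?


Satisfied (removed): 0
Shortened (remain): 2
Unchanged (remain): 1
Remaining = 2 + 1 = 3

3


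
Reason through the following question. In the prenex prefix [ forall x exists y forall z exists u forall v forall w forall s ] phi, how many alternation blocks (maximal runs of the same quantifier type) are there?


Quantifier-type sequence: A E A E A A A  (A=forall, E=exists)
Group into maximal same-type runs:
  Ax1 | Ex1 | Ax1 | Ex1 | Ax3
Number of blocks = 5

5


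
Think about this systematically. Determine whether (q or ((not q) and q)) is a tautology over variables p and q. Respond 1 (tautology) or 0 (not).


Check all 4 assignments:
p=0, q=0: 0
p=0, q=1: 1
p=1, q=0: 0
p=1, q=1: 1
Satisfying count = 2/4.
Tautology iff count = 4: no.

0


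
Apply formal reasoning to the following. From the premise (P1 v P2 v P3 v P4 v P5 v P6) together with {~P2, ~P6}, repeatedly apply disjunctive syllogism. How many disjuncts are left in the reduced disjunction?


Original disjuncts (6): P1, P2, P3, P4, P5, P6
Negated (eliminate): ~P2, ~P6
Remaining disjuncts: P1, P3, P4, P5
Count = 6 - 2 = 4

4


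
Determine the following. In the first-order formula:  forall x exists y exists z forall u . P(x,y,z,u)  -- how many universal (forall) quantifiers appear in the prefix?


Quantifier prefix: forall x exists y exists z forall u
Mark each quantifier type:
  U E E U
Universal count = 2, Existential count = 2
Asked for universal (forall) quantifiers: 2

2


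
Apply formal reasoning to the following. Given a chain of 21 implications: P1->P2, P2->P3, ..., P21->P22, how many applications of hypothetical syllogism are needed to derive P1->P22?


With 21 implications in a chain connecting 22 propositions:
P1->P2, P2->P3, ..., P21->P22
Steps needed = (number of implications) - 1 = 21 - 1 = 20

20


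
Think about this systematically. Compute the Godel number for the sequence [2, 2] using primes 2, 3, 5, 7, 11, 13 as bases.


Encode each element as an exponent of the corresponding prime:
  2^2 = 4
  3^2 = 9
Product = 4 * 9 = 36

36


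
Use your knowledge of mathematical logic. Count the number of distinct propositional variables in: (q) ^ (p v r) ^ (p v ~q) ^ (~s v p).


Identify each variable that appears in the formula.
Variables found: p, q, r, s
Count = 4

4


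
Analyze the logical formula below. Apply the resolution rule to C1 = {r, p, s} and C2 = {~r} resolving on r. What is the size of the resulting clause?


Remove r from C1 and ~r from C2.
C1 remainder: {p, s}
C2 remainder: {}
Union (resolvent): {p, s}
Resolvent has 2 literal(s).

2


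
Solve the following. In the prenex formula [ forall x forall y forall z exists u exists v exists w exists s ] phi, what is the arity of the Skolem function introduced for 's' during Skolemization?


Quantifier prefix: forall x forall y forall z exists u exists v exists w exists s
's' is existentially quantified at position 7.
Universal variables preceding it: x, y, z
Skolem function arity = 3

3


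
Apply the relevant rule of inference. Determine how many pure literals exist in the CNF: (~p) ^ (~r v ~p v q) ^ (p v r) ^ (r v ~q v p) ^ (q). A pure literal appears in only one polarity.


Check each variable for pure literal status:
p: mixed (not pure)
q: mixed (not pure)
r: mixed (not pure)
Pure literal count = 0

0


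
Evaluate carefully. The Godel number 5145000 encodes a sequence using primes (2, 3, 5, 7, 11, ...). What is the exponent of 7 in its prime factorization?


Factorize 5145000 by dividing by 7 repeatedly.
Division steps: 7 divides 5145000 exactly 3 time(s).
Exponent of 7 = 3

3


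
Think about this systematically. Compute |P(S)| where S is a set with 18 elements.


The power set of a set with n elements has 2^n elements.
|P(S)| = 2^18 = 262144

262144


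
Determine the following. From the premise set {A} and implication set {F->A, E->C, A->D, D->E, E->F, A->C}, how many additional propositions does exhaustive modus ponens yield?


Initial facts: {A}
Apply modus ponens to closure:
  A and A->D  =>  D
  D and D->E  =>  E
  E and E->F  =>  F
  A and A->C  =>  C
Final known: {A, C, D, E, F}
New propositions: {C, D, E, F}
Count = 4

4


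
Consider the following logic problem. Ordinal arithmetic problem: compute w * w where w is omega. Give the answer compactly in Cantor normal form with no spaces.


Compute w * w.
Ordinal * is associative and left-distributive over +, but NOT commutative; for finite n>1, n*w = w but w*n stays w*n.
w * w = w^2 by definition.
Result = w^2

w^2


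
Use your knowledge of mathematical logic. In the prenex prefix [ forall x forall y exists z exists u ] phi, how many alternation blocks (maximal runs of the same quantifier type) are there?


Quantifier-type sequence: A A E E  (A=forall, E=exists)
Group into maximal same-type runs:
  Ax2 | Ex2
Number of blocks = 2

2


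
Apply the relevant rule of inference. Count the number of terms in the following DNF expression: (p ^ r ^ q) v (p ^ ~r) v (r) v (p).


A DNF formula is a disjunction of terms (conjunctions).
Terms are separated by v.
Counting the disjuncts: 4 terms.

4


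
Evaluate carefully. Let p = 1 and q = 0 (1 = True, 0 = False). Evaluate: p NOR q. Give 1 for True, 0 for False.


p = 1, q = 0
Operation: p NOR q
Evaluate: 1 NOR 0 = 0

0


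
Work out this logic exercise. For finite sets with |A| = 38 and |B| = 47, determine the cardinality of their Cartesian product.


The Cartesian product A x B contains all ordered pairs (a, b).
|A x B| = |A| * |B| = 38 * 47 = 1786

1786


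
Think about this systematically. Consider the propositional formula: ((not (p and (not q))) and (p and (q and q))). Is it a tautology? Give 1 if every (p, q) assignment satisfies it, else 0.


Check all 4 assignments:
p=0, q=0: 0
p=0, q=1: 0
p=1, q=0: 0
p=1, q=1: 1
Satisfying count = 1/4.
Tautology iff count = 4: no.

0


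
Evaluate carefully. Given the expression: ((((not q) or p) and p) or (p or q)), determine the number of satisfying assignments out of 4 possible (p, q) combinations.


Check all 4 assignments:
p=0, q=0: 0
p=0, q=1: 1
p=1, q=0: 1
p=1, q=1: 1
Count of True = 3

3


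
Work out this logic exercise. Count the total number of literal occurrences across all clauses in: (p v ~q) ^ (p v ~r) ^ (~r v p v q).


Counting literals in each clause:
Clause 1: 2 literal(s)
Clause 2: 2 literal(s)
Clause 3: 3 literal(s)
Total = 7

7


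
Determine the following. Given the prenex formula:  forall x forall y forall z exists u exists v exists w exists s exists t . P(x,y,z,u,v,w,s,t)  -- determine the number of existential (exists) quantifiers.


Quantifier prefix: forall x forall y forall z exists u exists v exists w exists s exists t
Mark each quantifier type:
  U U U E E E E E
Universal count = 3, Existential count = 5
Asked for existential (exists) quantifiers: 5

5


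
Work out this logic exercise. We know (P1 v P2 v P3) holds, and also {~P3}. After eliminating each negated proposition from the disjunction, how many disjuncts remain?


Original disjuncts (3): P1, P2, P3
Negated (eliminate): ~P3
Remaining disjuncts: P1, P2
Count = 3 - 1 = 2

2


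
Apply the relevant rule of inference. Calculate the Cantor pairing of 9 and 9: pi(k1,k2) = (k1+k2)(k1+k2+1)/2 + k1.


k1 + k2 = 18
(k1+k2)(k1+k2+1)/2 = 18 * 19 / 2 = 171
pi = 171 + 9 = 180

180


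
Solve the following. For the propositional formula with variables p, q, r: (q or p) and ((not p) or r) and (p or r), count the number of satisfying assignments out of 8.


Evaluate all 8 assignments for p, q, r:
p=0, q=0, r=0: 0
p=0, q=0, r=1: 0
p=0, q=1, r=0: 0
p=0, q=1, r=1: 1
p=1, q=0, r=0: 0
p=1, q=0, r=1: 1
p=1, q=1, r=0: 0
p=1, q=1, r=1: 1
Satisfying count = 3

3


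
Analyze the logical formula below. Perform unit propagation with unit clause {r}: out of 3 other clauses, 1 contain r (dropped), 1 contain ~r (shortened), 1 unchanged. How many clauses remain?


Satisfied (removed): 1
Shortened (remain): 1
Unchanged (remain): 1
Remaining = 1 + 1 = 2

2


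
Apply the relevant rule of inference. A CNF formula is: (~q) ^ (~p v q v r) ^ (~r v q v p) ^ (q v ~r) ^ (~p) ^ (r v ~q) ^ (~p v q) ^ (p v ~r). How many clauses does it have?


A CNF formula is a conjunction of clauses.
Clauses are separated by ^.
Counting the conjuncts: 8 clauses.

8


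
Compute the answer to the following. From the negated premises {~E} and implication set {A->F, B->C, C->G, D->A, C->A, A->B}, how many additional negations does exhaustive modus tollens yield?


Initial negated facts: {~E}
Apply modus tollens to closure:
  (no implication fires)
Final negated: {~E}
New negations: {(none)}
Count = 0

0


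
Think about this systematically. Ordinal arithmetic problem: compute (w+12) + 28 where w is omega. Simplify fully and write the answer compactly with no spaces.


Compute (w+12) + 28.
Ordinal + is associative but NOT commutative; for finite n>0, n + w = w but w + n stays w+n.
By associativity: (w+12) + 28 = w + (12+28) = w+40.
Result = w+40

w+40


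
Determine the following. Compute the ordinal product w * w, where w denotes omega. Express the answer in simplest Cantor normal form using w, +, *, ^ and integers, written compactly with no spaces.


Compute w * w.
Ordinal * is associative and left-distributive over +, but NOT commutative; for finite n>1, n*w = w but w*n stays w*n.
w * w = w^2 by definition.
Result = w^2

w^2


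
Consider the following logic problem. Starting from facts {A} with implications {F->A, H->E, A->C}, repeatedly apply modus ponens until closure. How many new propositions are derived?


Initial facts: {A}
Apply modus ponens to closure:
  A and A->C  =>  C
Final known: {A, C}
New propositions: {C}
Count = 1

1


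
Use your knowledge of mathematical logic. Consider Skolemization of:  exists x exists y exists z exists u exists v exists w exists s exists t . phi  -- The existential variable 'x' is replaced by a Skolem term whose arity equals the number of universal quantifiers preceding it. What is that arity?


Quantifier prefix: exists x exists y exists z exists u exists v exists w exists s exists t
'x' is existentially quantified at position 1.
No universal quantifiers precede it.
Skolem function arity = 0 (a Skolem constant)

0


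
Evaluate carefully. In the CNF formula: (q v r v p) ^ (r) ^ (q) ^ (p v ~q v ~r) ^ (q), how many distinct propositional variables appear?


Identify each variable that appears in the formula.
Variables found: p, q, r
Count = 3

3


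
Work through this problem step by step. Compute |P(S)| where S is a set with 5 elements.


The power set of a set with n elements has 2^n elements.
|P(S)| = 2^5 = 32

32


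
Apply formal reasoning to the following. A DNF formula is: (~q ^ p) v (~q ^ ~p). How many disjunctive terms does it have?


A DNF formula is a disjunction of terms (conjunctions).
Terms are separated by v.
Counting the disjuncts: 2 terms.

2


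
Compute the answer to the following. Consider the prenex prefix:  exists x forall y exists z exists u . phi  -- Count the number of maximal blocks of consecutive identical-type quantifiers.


Quantifier-type sequence: E A E E  (A=forall, E=exists)
Group into maximal same-type runs:
  Ex1 | Ax1 | Ex2
Number of blocks = 3

3


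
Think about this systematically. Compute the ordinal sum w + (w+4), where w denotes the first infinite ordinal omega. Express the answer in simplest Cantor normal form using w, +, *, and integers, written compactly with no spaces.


Compute w + (w+4).
Ordinal + is associative but NOT commutative; for finite n>0, n + w = w but w + n stays w+n.
w + (w+4) = (w+w) + 4 = w*2+4.
Result = w*2+4

w*2+4


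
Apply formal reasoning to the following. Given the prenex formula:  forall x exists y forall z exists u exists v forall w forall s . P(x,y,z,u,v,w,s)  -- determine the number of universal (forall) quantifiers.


Quantifier prefix: forall x exists y forall z exists u exists v forall w forall s
Mark each quantifier type:
  U E U E E U U
Universal count = 4, Existential count = 3
Asked for universal (forall) quantifiers: 4

4


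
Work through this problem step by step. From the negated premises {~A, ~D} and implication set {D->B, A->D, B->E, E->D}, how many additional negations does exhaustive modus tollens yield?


Initial negated facts: {~A, ~D}
Apply modus tollens to closure:
  ~D and E->D  =>  ~E
  ~E and B->E  =>  ~B
Final negated: {~A, ~B, ~D, ~E}
New negations: {~B, ~E}
Count = 2

2


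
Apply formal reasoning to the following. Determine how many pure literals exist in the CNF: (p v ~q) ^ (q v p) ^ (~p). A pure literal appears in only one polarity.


Check each variable for pure literal status:
p: mixed (not pure)
q: mixed (not pure)
r: absent (not pure)
Pure literal count = 0

0


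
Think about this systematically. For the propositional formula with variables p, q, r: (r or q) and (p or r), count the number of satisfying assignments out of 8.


Evaluate all 8 assignments for p, q, r:
p=0, q=0, r=0: 0
p=0, q=0, r=1: 1
p=0, q=1, r=0: 0
p=0, q=1, r=1: 1
p=1, q=0, r=0: 0
p=1, q=0, r=1: 1
p=1, q=1, r=0: 1
p=1, q=1, r=1: 1
Satisfying count = 5

5


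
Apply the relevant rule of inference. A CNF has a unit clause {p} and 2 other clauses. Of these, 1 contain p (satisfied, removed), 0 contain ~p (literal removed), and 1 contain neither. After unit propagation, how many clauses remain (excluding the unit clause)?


Satisfied (removed): 1
Shortened (remain): 0
Unchanged (remain): 1
Remaining = 0 + 1 = 1

1


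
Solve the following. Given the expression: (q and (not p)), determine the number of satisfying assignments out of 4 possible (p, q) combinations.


Check all 4 assignments:
p=0, q=0: 0
p=0, q=1: 1
p=1, q=0: 0
p=1, q=1: 0
Count of True = 1

1


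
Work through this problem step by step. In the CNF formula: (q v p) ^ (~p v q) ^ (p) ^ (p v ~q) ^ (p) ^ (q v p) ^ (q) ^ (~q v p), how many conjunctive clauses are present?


A CNF formula is a conjunction of clauses.
Clauses are separated by ^.
Counting the conjuncts: 8 clauses.

8


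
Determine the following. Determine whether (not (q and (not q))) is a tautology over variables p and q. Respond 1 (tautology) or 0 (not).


Check all 4 assignments:
p=0, q=0: 1
p=0, q=1: 1
p=1, q=0: 1
p=1, q=1: 1
Satisfying count = 4/4.
Tautology iff count = 4: yes.

1


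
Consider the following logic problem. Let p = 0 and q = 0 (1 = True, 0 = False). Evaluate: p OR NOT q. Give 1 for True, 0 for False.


p = 0, q = 0
Operation: p OR NOT q
Evaluate: 0 OR NOT 0 = 1

1


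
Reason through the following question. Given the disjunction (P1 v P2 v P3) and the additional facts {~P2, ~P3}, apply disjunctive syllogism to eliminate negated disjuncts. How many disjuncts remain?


Original disjuncts (3): P1, P2, P3
Negated (eliminate): ~P2, ~P3
Remaining disjuncts: P1
Count = 3 - 2 = 1

1


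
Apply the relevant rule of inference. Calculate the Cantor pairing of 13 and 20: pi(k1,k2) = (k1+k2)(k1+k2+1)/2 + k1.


k1 + k2 = 33
(k1+k2)(k1+k2+1)/2 = 33 * 34 / 2 = 561
pi = 561 + 13 = 574

574


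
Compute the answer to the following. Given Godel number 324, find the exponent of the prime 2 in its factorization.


Factorize 324 by dividing by 2 repeatedly.
Division steps: 2 divides 324 exactly 2 time(s).
Exponent of 2 = 2

2


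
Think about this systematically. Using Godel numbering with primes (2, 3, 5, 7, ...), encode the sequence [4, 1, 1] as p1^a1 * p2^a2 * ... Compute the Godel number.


Encode each element as an exponent of the corresponding prime:
  2^4 = 16
  3^1 = 3
  5^1 = 5
Product = 16 * 3 * 5 = 240

240


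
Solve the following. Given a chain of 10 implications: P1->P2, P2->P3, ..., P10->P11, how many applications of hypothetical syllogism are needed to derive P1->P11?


With 10 implications in a chain connecting 11 propositions:
P1->P2, P2->P3, ..., P10->P11
Steps needed = (number of implications) - 1 = 10 - 1 = 9

9


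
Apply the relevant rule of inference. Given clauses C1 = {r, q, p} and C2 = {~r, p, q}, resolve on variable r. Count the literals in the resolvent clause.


Remove r from C1 and ~r from C2.
C1 remainder: {q, p}
C2 remainder: {p, q}
Union (resolvent): {p, q}
Resolvent has 2 literal(s).

2


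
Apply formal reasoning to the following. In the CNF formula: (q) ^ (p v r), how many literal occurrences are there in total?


Counting literals in each clause:
Clause 1: 1 literal(s)
Clause 2: 2 literal(s)
Total = 3

3


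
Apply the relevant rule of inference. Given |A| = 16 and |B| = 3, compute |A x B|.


The Cartesian product A x B contains all ordered pairs (a, b).
|A x B| = |A| * |B| = 16 * 3 = 48

48


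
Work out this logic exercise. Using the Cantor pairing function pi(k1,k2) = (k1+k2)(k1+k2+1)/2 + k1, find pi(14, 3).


k1 + k2 = 17
(k1+k2)(k1+k2+1)/2 = 17 * 18 / 2 = 153
pi = 153 + 14 = 167

167


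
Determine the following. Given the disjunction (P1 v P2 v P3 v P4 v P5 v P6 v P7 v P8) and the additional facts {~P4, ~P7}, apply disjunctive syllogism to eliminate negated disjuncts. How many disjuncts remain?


Original disjuncts (8): P1, P2, P3, P4, P5, P6, P7, P8
Negated (eliminate): ~P4, ~P7
Remaining disjuncts: P1, P2, P3, P5, P6, P8
Count = 8 - 2 = 6

6


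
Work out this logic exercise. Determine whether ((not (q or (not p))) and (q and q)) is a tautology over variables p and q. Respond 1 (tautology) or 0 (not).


Check all 4 assignments:
p=0, q=0: 0
p=0, q=1: 0
p=1, q=0: 0
p=1, q=1: 0
Satisfying count = 0/4.
Tautology iff count = 4: no.

0


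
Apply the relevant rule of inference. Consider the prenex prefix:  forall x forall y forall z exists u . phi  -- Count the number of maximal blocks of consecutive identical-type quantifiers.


Quantifier-type sequence: A A A E  (A=forall, E=exists)
Group into maximal same-type runs:
  Ax3 | Ex1
Number of blocks = 2

2


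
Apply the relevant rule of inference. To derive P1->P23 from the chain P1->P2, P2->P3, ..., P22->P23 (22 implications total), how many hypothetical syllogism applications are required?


With 22 implications in a chain connecting 23 propositions:
P1->P2, P2->P3, ..., P22->P23
Steps needed = (number of implications) - 1 = 22 - 1 = 21

21


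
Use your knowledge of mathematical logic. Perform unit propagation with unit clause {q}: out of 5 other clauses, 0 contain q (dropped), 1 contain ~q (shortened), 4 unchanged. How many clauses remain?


Satisfied (removed): 0
Shortened (remain): 1
Unchanged (remain): 4
Remaining = 1 + 4 = 5

5


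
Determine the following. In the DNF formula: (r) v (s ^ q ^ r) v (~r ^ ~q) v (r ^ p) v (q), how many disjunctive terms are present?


A DNF formula is a disjunction of terms (conjunctions).
Terms are separated by v.
Counting the disjuncts: 5 terms.

5


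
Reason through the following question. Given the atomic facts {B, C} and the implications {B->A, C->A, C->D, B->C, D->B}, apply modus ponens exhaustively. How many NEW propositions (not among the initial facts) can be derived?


Initial facts: {B, C}
Apply modus ponens to closure:
  B and B->A  =>  A
  C and C->D  =>  D
Final known: {A, B, C, D}
New propositions: {A, D}
Count = 2

2


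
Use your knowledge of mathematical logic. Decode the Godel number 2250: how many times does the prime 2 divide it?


Factorize 2250 by dividing by 2 repeatedly.
Division steps: 2 divides 2250 exactly 1 time(s).
Exponent of 2 = 1

1


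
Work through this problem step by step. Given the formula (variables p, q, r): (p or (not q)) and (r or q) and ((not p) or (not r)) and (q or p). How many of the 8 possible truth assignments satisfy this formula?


Evaluate all 8 assignments for p, q, r:
p=0, q=0, r=0: 0
p=0, q=0, r=1: 0
p=0, q=1, r=0: 0
p=0, q=1, r=1: 0
p=1, q=0, r=0: 0
p=1, q=0, r=1: 0
p=1, q=1, r=0: 1
p=1, q=1, r=1: 0
Satisfying count = 1

1


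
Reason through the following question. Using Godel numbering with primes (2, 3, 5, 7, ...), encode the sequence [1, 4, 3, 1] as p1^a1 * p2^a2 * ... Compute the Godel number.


Encode each element as an exponent of the corresponding prime:
  2^1 = 2
  3^4 = 81
  5^3 = 125
  7^1 = 7
Product = 2 * 81 * 125 * 7 = 141750

141750


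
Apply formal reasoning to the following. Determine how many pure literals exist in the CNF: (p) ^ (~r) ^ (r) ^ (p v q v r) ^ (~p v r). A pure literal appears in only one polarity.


Check each variable for pure literal status:
p: mixed (not pure)
q: pure positive
r: mixed (not pure)
Pure literal count = 1

1


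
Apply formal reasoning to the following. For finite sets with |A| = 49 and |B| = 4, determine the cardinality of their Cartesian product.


The Cartesian product A x B contains all ordered pairs (a, b).
|A x B| = |A| * |B| = 49 * 4 = 196

196


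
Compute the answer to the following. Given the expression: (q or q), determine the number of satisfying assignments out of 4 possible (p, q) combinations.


Check all 4 assignments:
p=0, q=0: 0
p=0, q=1: 1
p=1, q=0: 0
p=1, q=1: 1
Count of True = 2

2


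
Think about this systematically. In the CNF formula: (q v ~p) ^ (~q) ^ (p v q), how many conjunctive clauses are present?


A CNF formula is a conjunction of clauses.
Clauses are separated by ^.
Counting the conjuncts: 3 clauses.

3


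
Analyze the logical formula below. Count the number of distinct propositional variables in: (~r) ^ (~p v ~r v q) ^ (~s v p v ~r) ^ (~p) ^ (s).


Identify each variable that appears in the formula.
Variables found: p, q, r, s
Count = 4

4


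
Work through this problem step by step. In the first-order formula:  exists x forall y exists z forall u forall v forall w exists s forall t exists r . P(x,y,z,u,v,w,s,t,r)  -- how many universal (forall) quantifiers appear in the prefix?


Quantifier prefix: exists x forall y exists z forall u forall v forall w exists s forall t exists r
Mark each quantifier type:
  E U E U U U E U E
Universal count = 5, Existential count = 4
Asked for universal (forall) quantifiers: 5

5


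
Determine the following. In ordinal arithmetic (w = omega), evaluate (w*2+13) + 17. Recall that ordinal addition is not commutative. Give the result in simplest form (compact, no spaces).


Compute (w*2+13) + 17.
Ordinal + is associative but NOT commutative; for finite n>0, n + w = w but w + n stays w+n.
By associativity: (w*2+13) + 17 = w*2 + (13+17) = w*2+30.
Result = w*2+30

w*2+30


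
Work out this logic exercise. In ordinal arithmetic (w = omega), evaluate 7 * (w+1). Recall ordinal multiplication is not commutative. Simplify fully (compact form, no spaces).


Compute 7 * (w+1).
Ordinal * is associative and left-distributive over +, but NOT commutative; for finite n>1, n*w = w but w*n stays w*n.
By left-distributivity: 7 * (w+1) = 7*w + 7*1 = w + 7 = w+7.
Result = w+7

w+7


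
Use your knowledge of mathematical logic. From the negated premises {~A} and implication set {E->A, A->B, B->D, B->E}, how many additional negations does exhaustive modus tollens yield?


Initial negated facts: {~A}
Apply modus tollens to closure:
  ~A and E->A  =>  ~E
  ~E and B->E  =>  ~B
Final negated: {~A, ~B, ~E}
New negations: {~B, ~E}
Count = 2

2


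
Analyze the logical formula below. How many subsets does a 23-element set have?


The power set of a set with n elements has 2^n elements.
|P(S)| = 2^23 = 8388608

8388608


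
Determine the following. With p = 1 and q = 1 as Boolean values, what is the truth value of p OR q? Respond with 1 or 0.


p = 1, q = 1
Operation: p OR q
Evaluate: 1 OR 1 = 1

1


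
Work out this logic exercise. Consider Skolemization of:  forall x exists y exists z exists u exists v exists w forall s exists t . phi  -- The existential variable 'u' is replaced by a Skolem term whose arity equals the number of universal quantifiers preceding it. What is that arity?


Quantifier prefix: forall x exists y exists z exists u exists v exists w forall s exists t
'u' is existentially quantified at position 4.
Universal variables preceding it: x
Skolem function arity = 1

1


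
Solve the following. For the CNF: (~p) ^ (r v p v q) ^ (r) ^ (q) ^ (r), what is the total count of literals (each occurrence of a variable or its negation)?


Counting literals in each clause:
Clause 1: 1 literal(s)
Clause 2: 3 literal(s)
Clause 3: 1 literal(s)
Clause 4: 1 literal(s)
Clause 5: 1 literal(s)
Total = 7

7


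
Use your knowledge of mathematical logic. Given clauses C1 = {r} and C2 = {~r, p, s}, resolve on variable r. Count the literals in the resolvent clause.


Remove r from C1 and ~r from C2.
C1 remainder: {}
C2 remainder: {p, s}
Union (resolvent): {p, s}
Resolvent has 2 literal(s).

2


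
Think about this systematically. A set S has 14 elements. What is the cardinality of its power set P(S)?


The power set of a set with n elements has 2^n elements.
|P(S)| = 2^14 = 16384

16384


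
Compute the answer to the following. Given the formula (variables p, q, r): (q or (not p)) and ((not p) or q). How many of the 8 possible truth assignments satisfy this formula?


Evaluate all 8 assignments for p, q, r:
p=0, q=0, r=0: 1
p=0, q=0, r=1: 1
p=0, q=1, r=0: 1
p=0, q=1, r=1: 1
p=1, q=0, r=0: 0
p=1, q=0, r=1: 0
p=1, q=1, r=0: 1
p=1, q=1, r=1: 1
Satisfying count = 6

6


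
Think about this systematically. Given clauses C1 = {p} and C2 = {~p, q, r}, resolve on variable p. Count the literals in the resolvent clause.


Remove p from C1 and ~p from C2.
C1 remainder: {}
C2 remainder: {q, r}
Union (resolvent): {q, r}
Resolvent has 2 literal(s).

2


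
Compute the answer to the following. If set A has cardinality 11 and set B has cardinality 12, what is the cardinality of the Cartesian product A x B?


The Cartesian product A x B contains all ordered pairs (a, b).
|A x B| = |A| * |B| = 11 * 12 = 132

132


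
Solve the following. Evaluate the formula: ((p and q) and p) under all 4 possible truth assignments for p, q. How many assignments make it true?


Check all 4 assignments:
p=0, q=0: 0
p=0, q=1: 0
p=1, q=0: 0
p=1, q=1: 1
Count of True = 1

1


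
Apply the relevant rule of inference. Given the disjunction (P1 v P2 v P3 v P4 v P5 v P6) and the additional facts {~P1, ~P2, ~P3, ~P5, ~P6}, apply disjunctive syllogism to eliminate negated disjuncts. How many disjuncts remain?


Original disjuncts (6): P1, P2, P3, P4, P5, P6
Negated (eliminate): ~P1, ~P2, ~P3, ~P5, ~P6
Remaining disjuncts: P4
Count = 6 - 5 = 1

1


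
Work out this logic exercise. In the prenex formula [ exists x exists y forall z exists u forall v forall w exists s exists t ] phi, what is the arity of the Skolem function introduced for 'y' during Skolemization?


Quantifier prefix: exists x exists y forall z exists u forall v forall w exists s exists t
'y' is existentially quantified at position 2.
No universal quantifiers precede it.
Skolem function arity = 0 (a Skolem constant)

0


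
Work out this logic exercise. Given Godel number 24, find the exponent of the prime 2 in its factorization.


Factorize 24 by dividing by 2 repeatedly.
Division steps: 2 divides 24 exactly 3 time(s).
Exponent of 2 = 3

3


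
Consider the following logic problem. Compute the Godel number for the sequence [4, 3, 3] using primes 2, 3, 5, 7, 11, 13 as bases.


Encode each element as an exponent of the corresponding prime:
  2^4 = 16
  3^3 = 27
  5^3 = 125
Product = 16 * 27 * 125 = 54000

54000


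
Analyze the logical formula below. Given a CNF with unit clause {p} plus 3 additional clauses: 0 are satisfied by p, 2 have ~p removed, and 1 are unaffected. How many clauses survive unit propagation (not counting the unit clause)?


Satisfied (removed): 0
Shortened (remain): 2
Unchanged (remain): 1
Remaining = 2 + 1 = 3

3


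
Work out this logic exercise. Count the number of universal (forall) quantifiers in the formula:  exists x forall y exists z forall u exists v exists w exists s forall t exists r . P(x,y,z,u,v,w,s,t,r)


Quantifier prefix: exists x forall y exists z forall u exists v exists w exists s forall t exists r
Mark each quantifier type:
  E U E U E E E U E
Universal count = 3, Existential count = 6
Asked for universal (forall) quantifiers: 3

3


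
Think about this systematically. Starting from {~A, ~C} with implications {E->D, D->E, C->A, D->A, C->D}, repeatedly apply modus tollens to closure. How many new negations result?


Initial negated facts: {~A, ~C}
Apply modus tollens to closure:
  ~A and D->A  =>  ~D
  ~D and E->D  =>  ~E
Final negated: {~A, ~C, ~D, ~E}
New negations: {~D, ~E}
Count = 2

2


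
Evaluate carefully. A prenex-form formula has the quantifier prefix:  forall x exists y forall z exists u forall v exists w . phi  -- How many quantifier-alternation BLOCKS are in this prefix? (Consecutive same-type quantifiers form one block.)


Quantifier-type sequence: A E A E A E  (A=forall, E=exists)
Group into maximal same-type runs:
  Ax1 | Ex1 | Ax1 | Ex1 | Ax1 | Ex1
Number of blocks = 6

6


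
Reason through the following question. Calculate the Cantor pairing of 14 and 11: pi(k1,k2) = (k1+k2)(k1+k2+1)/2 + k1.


k1 + k2 = 25
(k1+k2)(k1+k2+1)/2 = 25 * 26 / 2 = 325
pi = 325 + 14 = 339

339
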